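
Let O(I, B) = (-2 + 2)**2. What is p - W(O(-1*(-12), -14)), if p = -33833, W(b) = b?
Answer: -33833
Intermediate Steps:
O(I, B) = 0 (O(I, B) = 0**2 = 0)
p - W(O(-1*(-12), -14)) = -33833 - 1*0 = -33833 + 0 = -33833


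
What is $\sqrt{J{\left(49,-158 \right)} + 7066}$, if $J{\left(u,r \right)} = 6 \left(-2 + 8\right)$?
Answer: $\sqrt{7102} \approx 84.273$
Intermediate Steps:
$J{\left(u,r \right)} = 36$ ($J{\left(u,r \right)} = 6 \cdot 6 = 36$)
$\sqrt{J{\left(49,-158 \right)} + 7066} = \sqrt{36 + 7066} = \sqrt{7102}$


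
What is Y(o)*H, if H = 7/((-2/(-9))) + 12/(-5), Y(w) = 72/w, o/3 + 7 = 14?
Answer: 3492/35 ≈ 99.771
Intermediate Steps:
o = 21 (o = -21 + 3*14 = -21 + 42 = 21)
H = 291/10 (H = 7/((-2*(-⅑))) + 12*(-⅕) = 7/(2/9) - 12/5 = 7*(9/2) - 12/5 = 63/2 - 12/5 = 291/10 ≈ 29.100)
Y(o)*H = (72/21)*(291/10) = (72*(1/21))*(291/10) = (24/7)*(291/10) = 3492/35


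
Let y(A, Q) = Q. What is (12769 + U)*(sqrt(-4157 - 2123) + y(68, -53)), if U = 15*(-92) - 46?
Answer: -601179 + 22686*I*sqrt(1570) ≈ -6.0118e+5 + 8.9889e+5*I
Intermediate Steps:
U = -1426 (U = -1380 - 46 = -1426)
(12769 + U)*(sqrt(-4157 - 2123) + y(68, -53)) = (12769 - 1426)*(sqrt(-4157 - 2123) - 53) = 11343*(sqrt(-6280) - 53) = 11343*(2*I*sqrt(1570) - 53) = 11343*(-53 + 2*I*sqrt(1570)) = -601179 + 22686*I*sqrt(1570)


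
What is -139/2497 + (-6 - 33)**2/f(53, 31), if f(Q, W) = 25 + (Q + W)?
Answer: 3782786/272173 ≈ 13.898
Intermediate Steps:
f(Q, W) = 25 + Q + W
-139/2497 + (-6 - 33)**2/f(53, 31) = -139/2497 + (-6 - 33)**2/(25 + 53 + 31) = -139*1/2497 + (-39)**2/109 = -139/2497 + 1521*(1/109) = -139/2497 + 1521/109 = 3782786/272173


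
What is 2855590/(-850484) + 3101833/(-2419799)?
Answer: -4774006581791/1029000166358 ≈ -4.6395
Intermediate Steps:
2855590/(-850484) + 3101833/(-2419799) = 2855590*(-1/850484) + 3101833*(-1/2419799) = -1427795/425242 - 3101833/2419799 = -4774006581791/1029000166358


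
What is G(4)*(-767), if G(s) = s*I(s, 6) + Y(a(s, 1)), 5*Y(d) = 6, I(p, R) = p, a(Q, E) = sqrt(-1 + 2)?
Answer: -65962/5 ≈ -13192.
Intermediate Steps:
a(Q, E) = 1 (a(Q, E) = sqrt(1) = 1)
Y(d) = 6/5 (Y(d) = (1/5)*6 = 6/5)
G(s) = 6/5 + s**2 (G(s) = s*s + 6/5 = s**2 + 6/5 = 6/5 + s**2)
G(4)*(-767) = (6/5 + 4**2)*(-767) = (6/5 + 16)*(-767) = (86/5)*(-767) = -65962/5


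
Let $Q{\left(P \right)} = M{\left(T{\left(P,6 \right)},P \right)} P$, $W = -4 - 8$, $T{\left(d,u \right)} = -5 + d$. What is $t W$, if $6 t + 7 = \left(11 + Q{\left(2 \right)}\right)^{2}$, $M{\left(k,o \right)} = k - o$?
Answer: $12$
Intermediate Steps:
$W = -12$ ($W = -4 - 8 = -12$)
$Q{\left(P \right)} = - 5 P$ ($Q{\left(P \right)} = \left(\left(-5 + P\right) - P\right) P = - 5 P$)
$t = -1$ ($t = - \frac{7}{6} + \frac{\left(11 - 10\right)^{2}}{6} = - \frac{7}{6} + \frac{1^{2}}{6} = - \frac{7}{6} + \frac{1}{6} \cdot 1 = - \frac{7}{6} + \frac{1}{6} = -1$)
$t W = \left(-1\right) \left(-12\right) = 12$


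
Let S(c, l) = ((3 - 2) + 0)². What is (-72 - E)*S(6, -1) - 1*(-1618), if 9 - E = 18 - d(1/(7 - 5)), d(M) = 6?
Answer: 1549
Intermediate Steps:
E = -3 (E = 9 - (18 - 1*6) = 9 - (18 - 6) = 9 - 1*12 = 9 - 12 = -3)
S(c, l) = 1 (S(c, l) = (1 + 0)² = 1² = 1)
(-72 - E)*S(6, -1) - 1*(-1618) = (-72 - 1*(-3))*1 - 1*(-1618) = (-72 + 3)*1 + 1618 = -69*1 + 1618 = -69 + 1618 = 1549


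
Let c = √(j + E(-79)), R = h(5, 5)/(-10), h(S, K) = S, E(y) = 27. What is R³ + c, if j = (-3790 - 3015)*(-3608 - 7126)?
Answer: -⅛ + √73044897 ≈ 8546.5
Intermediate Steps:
j = 73044870 (j = -6805*(-10734) = 73044870)
R = -½ (R = 5/(-10) = 5*(-⅒) = -½ ≈ -0.50000)
c = √73044897 (c = √(73044870 + 27) = √73044897 ≈ 8546.6)
R³ + c = (-½)³ + √73044897 = -⅛ + √73044897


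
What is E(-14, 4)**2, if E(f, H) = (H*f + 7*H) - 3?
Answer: 961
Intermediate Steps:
E(f, H) = -3 + 7*H + H*f (E(f, H) = (7*H + H*f) - 3 = -3 + 7*H + H*f)
E(-14, 4)**2 = (-3 + 7*4 + 4*(-14))**2 = (-3 + 28 - 56)**2 = (-31)**2 = 961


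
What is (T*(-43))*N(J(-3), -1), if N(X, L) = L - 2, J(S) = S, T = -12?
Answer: -1548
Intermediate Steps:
N(X, L) = -2 + L
(T*(-43))*N(J(-3), -1) = (-12*(-43))*(-2 - 1) = 516*(-3) = -1548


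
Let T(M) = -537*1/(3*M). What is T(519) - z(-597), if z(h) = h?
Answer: 309664/519 ≈ 596.66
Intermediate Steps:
T(M) = -179/M (T(M) = -537*1/(3*M) = -179/M)
T(519) - z(-597) = -179/519 - 1*(-597) = -179*1/519 + 597 = -179/519 + 597 = 309664/519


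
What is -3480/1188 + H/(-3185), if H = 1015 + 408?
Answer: -1064527/315315 ≈ -3.3761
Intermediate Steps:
H = 1423
-3480/1188 + H/(-3185) = -3480/1188 + 1423/(-3185) = -3480*1/1188 + 1423*(-1/3185) = -290/99 - 1423/3185 = -1064527/315315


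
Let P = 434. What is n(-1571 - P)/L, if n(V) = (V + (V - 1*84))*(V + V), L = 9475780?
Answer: 820847/473789 ≈ 1.7325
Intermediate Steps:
n(V) = 2*V*(-84 + 2*V) (n(V) = (V + (V - 84))*(2*V) = (V + (-84 + V))*(2*V) = (-84 + 2*V)*(2*V) = 2*V*(-84 + 2*V))
n(-1571 - P)/L = (4*(-1571 - 1*434)*(-42 + (-1571 - 1*434)))/9475780 = (4*(-1571 - 434)*(-42 + (-1571 - 434)))*(1/9475780) = (4*(-2005)*(-42 - 2005))*(1/9475780) = (4*(-2005)*(-2047))*(1/9475780) = 16416940*(1/9475780) = 820847/473789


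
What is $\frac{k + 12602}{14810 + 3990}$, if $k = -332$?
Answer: $\frac{1227}{1880} \approx 0.65266$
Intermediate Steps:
$\frac{k + 12602}{14810 + 3990} = \frac{-332 + 12602}{14810 + 3990} = \frac{12270}{18800} = 12270 \cdot \frac{1}{18800} = \frac{1227}{1880}$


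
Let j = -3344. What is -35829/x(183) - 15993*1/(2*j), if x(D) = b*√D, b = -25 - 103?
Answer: 15993/6688 + 11943*√183/7808 ≈ 23.083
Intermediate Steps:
b = -128
x(D) = -128*√D
-35829/x(183) - 15993*1/(2*j) = -35829*(-√183/23424) - 15993/((-3344*2)) = -(-11943)*√183/7808 - 15993/(-6688) = 11943*√183/7808 - 15993*(-1/6688) = 11943*√183/7808 + 15993/6688 = 15993/6688 + 11943*√183/7808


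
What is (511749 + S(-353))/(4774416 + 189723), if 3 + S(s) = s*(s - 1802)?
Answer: 1272461/4964139 ≈ 0.25633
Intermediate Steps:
S(s) = -3 + s*(-1802 + s) (S(s) = -3 + s*(s - 1802) = -3 + s*(-1802 + s))
(511749 + S(-353))/(4774416 + 189723) = (511749 + (-3 + (-353)² - 1802*(-353)))/(4774416 + 189723) = (511749 + (-3 + 124609 + 636106))/4964139 = (511749 + 760712)*(1/4964139) = 1272461*(1/4964139) = 1272461/4964139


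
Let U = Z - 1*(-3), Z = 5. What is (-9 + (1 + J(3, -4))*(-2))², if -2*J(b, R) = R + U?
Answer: 49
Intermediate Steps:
U = 8 (U = 5 - 1*(-3) = 5 + 3 = 8)
J(b, R) = -4 - R/2 (J(b, R) = -(R + 8)/2 = -(8 + R)/2 = -4 - R/2)
(-9 + (1 + J(3, -4))*(-2))² = (-9 + (1 + (-4 - ½*(-4)))*(-2))² = (-9 + (1 + (-4 + 2))*(-2))² = (-9 + (1 - 2)*(-2))² = (-9 - 1*(-2))² = (-9 + 2)² = (-7)² = 49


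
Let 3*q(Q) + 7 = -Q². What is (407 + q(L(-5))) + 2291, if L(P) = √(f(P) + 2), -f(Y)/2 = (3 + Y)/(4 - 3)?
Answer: 8081/3 ≈ 2693.7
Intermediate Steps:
f(Y) = -6 - 2*Y (f(Y) = -2*(3 + Y)/(4 - 3) = -2*(3 + Y)/1 = -2*(3 + Y) = -6 - 2*Y)
L(P) = √(-4 - 2*P) (L(P) = √((-6 - 2*P) + 2) = √(-4 - 2*P))
q(Q) = -7/3 - Q²/3 (q(Q) = -7/3 + (-Q²)/3 = -7/3 - Q²/3)
(407 + q(L(-5))) + 2291 = (407 + (-7/3 - (√(-4 - 2*(-5)))²/3)) + 2291 = (407 + (-7/3 - (√(-4 + 10))²/3)) + 2291 = (407 + (-7/3 - (√6)²/3)) + 2291 = (407 + (-7/3 - ⅓*6)) + 2291 = (407 + (-7/3 - 2)) + 2291 = (407 - 13/3) + 2291 = 1208/3 + 2291 = 8081/3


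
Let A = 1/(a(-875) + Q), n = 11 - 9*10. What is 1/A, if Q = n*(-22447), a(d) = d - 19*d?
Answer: 1789063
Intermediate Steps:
a(d) = -18*d
n = -79 (n = 11 - 90 = -79)
Q = 1773313 (Q = -79*(-22447) = 1773313)
A = 1/1789063 (A = 1/(-18*(-875) + 1773313) = 1/(15750 + 1773313) = 1/1789063 ≈ 5.5895e-7)
1/A = 1/(1/1789063) = 1789063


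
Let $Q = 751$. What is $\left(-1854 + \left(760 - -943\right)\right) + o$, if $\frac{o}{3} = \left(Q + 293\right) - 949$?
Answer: $134$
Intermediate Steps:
$o = 285$ ($o = 3 \left(\left(751 + 293\right) - 949\right) = 3 \left(1044 - 949\right) = 3 \cdot 95 = 285$)
$\left(-1854 + \left(760 - -943\right)\right) + o = \left(-1854 + \left(760 - -943\right)\right) + 285 = \left(-1854 + \left(760 + 943\right)\right) + 285 = \left(-1854 + 1703\right) + 285 = -151 + 285 = 134$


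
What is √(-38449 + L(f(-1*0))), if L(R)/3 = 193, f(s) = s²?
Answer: I*√37870 ≈ 194.6*I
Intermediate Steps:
L(R) = 579 (L(R) = 3*193 = 579)
√(-38449 + L(f(-1*0))) = √(-38449 + 579) = √(-37870) = I*√37870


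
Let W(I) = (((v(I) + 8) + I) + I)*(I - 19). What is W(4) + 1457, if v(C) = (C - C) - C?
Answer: 1277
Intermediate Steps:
v(C) = -C (v(C) = 0 - C = -C)
W(I) = (-19 + I)*(8 + I) (W(I) = (((-I + 8) + I) + I)*(I - 19) = (((8 - I) + I) + I)*(-19 + I) = (8 + I)*(-19 + I) = (-19 + I)*(8 + I))
W(4) + 1457 = (-152 + 4² - 11*4) + 1457 = (-152 + 16 - 44) + 1457 = -180 + 1457 = 1277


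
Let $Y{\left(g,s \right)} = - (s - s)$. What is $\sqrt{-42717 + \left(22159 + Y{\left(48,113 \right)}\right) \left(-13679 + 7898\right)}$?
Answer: $2 i \sqrt{32035974} \approx 11320.0 i$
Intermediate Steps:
$Y{\left(g,s \right)} = 0$ ($Y{\left(g,s \right)} = \left(-1\right) 0 = 0$)
$\sqrt{-42717 + \left(22159 + Y{\left(48,113 \right)}\right) \left(-13679 + 7898\right)} = \sqrt{-42717 + \left(22159 + 0\right) \left(-13679 + 7898\right)} = \sqrt{-42717 + 22159 \left(-5781\right)} = \sqrt{-42717 - 128101179} = \sqrt{-128143896} = 2 i \sqrt{32035974}$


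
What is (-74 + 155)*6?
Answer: 486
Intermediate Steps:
(-74 + 155)*6 = 81*6 = 486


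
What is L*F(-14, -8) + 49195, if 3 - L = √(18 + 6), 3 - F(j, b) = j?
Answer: 49246 - 34*√6 ≈ 49163.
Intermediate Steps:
F(j, b) = 3 - j
L = 3 - 2*√6 (L = 3 - √(18 + 6) = 3 - √24 = 3 - 2*√6 ≈ -1.8990)
L*F(-14, -8) + 49195 = (3 - 2*√6)*(3 - 1*(-14)) + 49195 = (3 - 2*√6)*(3 + 14) + 49195 = (3 - 2*√6)*17 + 49195 = (51 - 34*√6) + 49195 = 49246 - 34*√6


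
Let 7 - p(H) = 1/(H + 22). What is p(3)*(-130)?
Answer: -4524/5 ≈ -904.80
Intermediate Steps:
p(H) = 7 - 1/(22 + H) (p(H) = 7 - 1/(H + 22) = 7 - 1/(22 + H))
p(3)*(-130) = ((153 + 7*3)/(22 + 3))*(-130) = ((153 + 21)/25)*(-130) = ((1/25)*174)*(-130) = (174/25)*(-130) = -4524/5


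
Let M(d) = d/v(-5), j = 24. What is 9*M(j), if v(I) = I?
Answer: -216/5 ≈ -43.200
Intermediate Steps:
M(d) = -d/5 (M(d) = d/(-5) = d*(-⅕) = -d/5)
9*M(j) = 9*(-⅕*24) = 9*(-24/5) = -216/5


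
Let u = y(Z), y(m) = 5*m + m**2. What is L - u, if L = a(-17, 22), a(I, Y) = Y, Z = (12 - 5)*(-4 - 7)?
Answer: -5522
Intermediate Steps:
Z = -77 (Z = 7*(-11) = -77)
y(m) = m**2 + 5*m
L = 22
u = 5544 (u = -77*(5 - 77) = -77*(-72) = 5544)
L - u = 22 - 1*5544 = 22 - 5544 = -5522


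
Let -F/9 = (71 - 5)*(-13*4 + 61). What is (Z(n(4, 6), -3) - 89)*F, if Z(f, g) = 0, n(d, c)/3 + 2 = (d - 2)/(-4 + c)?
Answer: 475794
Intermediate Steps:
n(d, c) = -6 + 3*(-2 + d)/(-4 + c) (n(d, c) = -6 + 3*((d - 2)/(-4 + c)) = -6 + 3*((-2 + d)/(-4 + c)) = -6 + 3*(-2 + d)/(-4 + c))
F = -5346 (F = -9*(71 - 5)*(-13*4 + 61) = -594*(-52 + 61) = -594*9 = -9*594 = -5346)
(Z(n(4, 6), -3) - 89)*F = (0 - 89)*(-5346) = -89*(-5346) = 475794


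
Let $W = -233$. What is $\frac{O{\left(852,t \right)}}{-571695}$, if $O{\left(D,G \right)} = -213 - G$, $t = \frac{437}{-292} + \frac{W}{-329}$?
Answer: $\frac{20386747}{54921595260} \approx 0.0003712$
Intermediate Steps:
$t = - \frac{75737}{96068}$ ($t = \frac{437}{-292} - \frac{233}{-329} = 437 \left(- \frac{1}{292}\right) - - \frac{233}{329} = - \frac{437}{292} + \frac{233}{329} = - \frac{75737}{96068} \approx -0.78837$)
$\frac{O{\left(852,t \right)}}{-571695} = \frac{-213 - - \frac{75737}{96068}}{-571695} = \left(-213 + \frac{75737}{96068}\right) \left(- \frac{1}{571695}\right) = \left(- \frac{20386747}{96068}\right) \left(- \frac{1}{571695}\right) = \frac{20386747}{54921595260}$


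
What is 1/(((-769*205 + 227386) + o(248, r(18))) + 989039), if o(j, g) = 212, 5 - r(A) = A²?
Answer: 1/1058992 ≈ 9.4429e-7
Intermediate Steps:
r(A) = 5 - A²
1/(((-769*205 + 227386) + o(248, r(18))) + 989039) = 1/(((-769*205 + 227386) + 212) + 989039) = 1/(((-157645 + 227386) + 212) + 989039) = 1/((69741 + 212) + 989039) = 1/(69953 + 989039) = 1/1058992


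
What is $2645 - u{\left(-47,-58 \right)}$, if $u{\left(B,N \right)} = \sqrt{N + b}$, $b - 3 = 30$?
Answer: $2645 - 5 i \approx 2645.0 - 5.0 i$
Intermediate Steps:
$b = 33$ ($b = 3 + 30 = 33$)
$u{\left(B,N \right)} = \sqrt{33 + N}$ ($u{\left(B,N \right)} = \sqrt{N + 33} = \sqrt{33 + N}$)
$2645 - u{\left(-47,-58 \right)} = 2645 - \sqrt{33 - 58} = 2645 - \sqrt{-25} = 2645 - 5 i$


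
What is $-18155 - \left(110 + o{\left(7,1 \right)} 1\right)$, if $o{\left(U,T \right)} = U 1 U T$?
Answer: $-18314$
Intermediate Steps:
$o{\left(U,T \right)} = T U^{2}$ ($o{\left(U,T \right)} = U U T = U^{2} T = T U^{2}$)
$-18155 - \left(110 + o{\left(7,1 \right)} 1\right) = -18155 - \left(110 + 1 \cdot 7^{2} \cdot 1\right) = -18155 - \left(110 + 1 \cdot 49 \cdot 1\right) = -18155 - \left(110 + 49 \cdot 1\right) = -18155 - \left(110 + 49\right) = -18155 - 159 = -18314$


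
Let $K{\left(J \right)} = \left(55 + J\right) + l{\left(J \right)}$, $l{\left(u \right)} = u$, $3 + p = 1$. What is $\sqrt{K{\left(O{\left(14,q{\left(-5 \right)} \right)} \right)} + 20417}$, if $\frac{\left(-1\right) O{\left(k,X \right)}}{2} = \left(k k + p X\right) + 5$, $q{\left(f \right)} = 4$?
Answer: $10 \sqrt{197} \approx 140.36$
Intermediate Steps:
$p = -2$ ($p = -3 + 1 = -2$)
$O{\left(k,X \right)} = -10 - 2 k^{2} + 4 X$ ($O{\left(k,X \right)} = - 2 \left(\left(k k - 2 X\right) + 5\right) = - 2 \left(\left(k^{2} - 2 X\right) + 5\right) = - 2 \left(5 + k^{2} - 2 X\right) = -10 - 2 k^{2} + 4 X$)
$K{\left(J \right)} = 55 + 2 J$ ($K{\left(J \right)} = \left(55 + J\right) + J = 55 + 2 J$)
$\sqrt{K{\left(O{\left(14,q{\left(-5 \right)} \right)} \right)} + 20417} = \sqrt{\left(55 + 2 \left(-10 - 2 \cdot 14^{2} + 4 \cdot 4\right)\right) + 20417} = \sqrt{\left(55 + 2 \left(-10 - 392 + 16\right)\right) + 20417} = \sqrt{\left(55 + 2 \left(-386\right)\right) + 20417} = \sqrt{\left(55 - 772\right) + 20417} = \sqrt{-717 + 20417} = \sqrt{19700} = 10 \sqrt{197}$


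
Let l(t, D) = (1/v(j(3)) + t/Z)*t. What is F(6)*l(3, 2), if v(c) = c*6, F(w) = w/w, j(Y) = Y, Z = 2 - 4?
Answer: -13/3 ≈ -4.3333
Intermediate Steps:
Z = -2
F(w) = 1
v(c) = 6*c
l(t, D) = t*(1/18 - t/2) (l(t, D) = (1/(6*3) + t/(-2))*t = (1/18 + t*(-½))*t = (1*(1/18) - t/2)*t = (1/18 - t/2)*t = t*(1/18 - t/2))
F(6)*l(3, 2) = 1*((1/18)*3*(1 - 9*3)) = 1*((1/18)*3*(1 - 27)) = 1*((1/18)*3*(-26)) = 1*(-13/3) = -13/3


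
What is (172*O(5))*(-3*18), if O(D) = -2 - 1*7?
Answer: 83592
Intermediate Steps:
O(D) = -9 (O(D) = -2 - 7 = -9)
(172*O(5))*(-3*18) = (172*(-9))*(-3*18) = -1548*(-54) = 83592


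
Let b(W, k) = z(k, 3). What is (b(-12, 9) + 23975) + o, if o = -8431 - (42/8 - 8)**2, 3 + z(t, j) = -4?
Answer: 248471/16 ≈ 15529.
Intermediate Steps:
z(t, j) = -7 (z(t, j) = -3 - 4 = -7)
b(W, k) = -7
o = -135017/16 (o = -8431 - (42*(1/8) - 8)**2 = -8431 - (21/4 - 8)**2 = -8431 - (-11/4)**2 = -8431 - 1*121/16 = -8431 - 121/16 = -135017/16 ≈ -8438.6)
(b(-12, 9) + 23975) + o = (-7 + 23975) - 135017/16 = 23968 - 135017/16 = 248471/16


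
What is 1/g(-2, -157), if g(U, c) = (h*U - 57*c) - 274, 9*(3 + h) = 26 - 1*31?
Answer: 9/78139 ≈ 0.00011518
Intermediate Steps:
h = -32/9 (h = -3 + (26 - 1*31)/9 = -3 + (26 - 31)/9 = -3 + (⅑)*(-5) = -3 - 5/9 = -32/9 ≈ -3.5556)
g(U, c) = -274 - 57*c - 32*U/9 (g(U, c) = (-32*U/9 - 57*c) - 274 = (-57*c - 32*U/9) - 274 = -274 - 57*c - 32*U/9)
1/g(-2, -157) = 1/(-274 - 57*(-157) - 32/9*(-2)) = 1/(-274 + 8949 + 64/9) = 1/(78139/9) = 9/78139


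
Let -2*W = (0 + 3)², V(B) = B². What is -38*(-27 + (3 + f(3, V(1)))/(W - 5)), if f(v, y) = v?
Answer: 1050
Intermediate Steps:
W = -9/2 (W = -(0 + 3)²/2 = -½*3² = -½*9 = -9/2 ≈ -4.5000)
-38*(-27 + (3 + f(3, V(1)))/(W - 5)) = -38*(-27 + (3 + 3)/(-9/2 - 5)) = -38*(-27 + 6/(-19/2)) = -38*(-27 + 6*(-2/19)) = -38*(-27 - 12/19) = -38*(-525/19) = 1050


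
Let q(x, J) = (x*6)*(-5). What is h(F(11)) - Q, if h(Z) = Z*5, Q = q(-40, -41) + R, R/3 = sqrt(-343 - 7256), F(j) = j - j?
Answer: -1200 - 3*I*sqrt(7599) ≈ -1200.0 - 261.52*I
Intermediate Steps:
F(j) = 0
q(x, J) = -30*x (q(x, J) = (6*x)*(-5) = -30*x)
R = 3*I*sqrt(7599) (R = 3*sqrt(-343 - 7256) = 3*sqrt(-7599) = 3*(I*sqrt(7599)) = 3*I*sqrt(7599) ≈ 261.52*I)
Q = 1200 + 3*I*sqrt(7599) (Q = -30*(-40) + 3*I*sqrt(7599) = 1200 + 3*I*sqrt(7599) ≈ 1200.0 + 261.52*I)
h(Z) = 5*Z
h(F(11)) - Q = 5*0 - (1200 + 3*I*sqrt(7599)) = 0 + (-1200 - 3*I*sqrt(7599)) = -1200 - 3*I*sqrt(7599)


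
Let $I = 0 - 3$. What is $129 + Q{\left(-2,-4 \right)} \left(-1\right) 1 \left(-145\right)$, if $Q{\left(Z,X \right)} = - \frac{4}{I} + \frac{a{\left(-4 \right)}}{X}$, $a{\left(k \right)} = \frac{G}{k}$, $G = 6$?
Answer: $\frac{9041}{24} \approx 376.71$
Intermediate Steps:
$a{\left(k \right)} = \frac{6}{k}$
$I = -3$ ($I = 0 - 3 = -3$)
$Q{\left(Z,X \right)} = \frac{4}{3} - \frac{3}{2 X}$ ($Q{\left(Z,X \right)} = - \frac{4}{-3} + \frac{6 \frac{1}{-4}}{X} = \left(-4\right) \left(- \frac{1}{3}\right) + \frac{6 \left(- \frac{1}{4}\right)}{X} = \frac{4}{3} - \frac{3}{2 X}$)
$129 + Q{\left(-2,-4 \right)} \left(-1\right) 1 \left(-145\right) = 129 + \frac{-9 + 8 \left(-4\right)}{6 \left(-4\right)} \left(-1\right) 1 \left(-145\right) = 129 + \frac{1}{6} \left(- \frac{1}{4}\right) \left(-9 - 32\right) \left(-1\right) 1 \left(-145\right) = 129 + \frac{1}{6} \left(- \frac{1}{4}\right) \left(-41\right) \left(-1\right) 1 \left(-145\right) = 129 + \frac{41}{24} \left(-1\right) 1 \left(-145\right) = 129 + \left(- \frac{41}{24}\right) 1 \left(-145\right) = 129 - - \frac{5945}{24} = 129 + \frac{5945}{24} = \frac{9041}{24}$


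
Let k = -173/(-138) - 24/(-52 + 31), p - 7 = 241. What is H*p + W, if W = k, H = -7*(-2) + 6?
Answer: 4793675/966 ≈ 4962.4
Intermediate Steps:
p = 248 (p = 7 + 241 = 248)
H = 20 (H = 14 + 6 = 20)
k = 2315/966 (k = -173*(-1/138) - 24/(-21) = 173/138 - 24*(-1/21) = 173/138 + 8/7 = 2315/966 ≈ 2.3965)
W = 2315/966 ≈ 2.3965
H*p + W = 20*248 + 2315/966 = 4960 + 2315/966 = 4793675/966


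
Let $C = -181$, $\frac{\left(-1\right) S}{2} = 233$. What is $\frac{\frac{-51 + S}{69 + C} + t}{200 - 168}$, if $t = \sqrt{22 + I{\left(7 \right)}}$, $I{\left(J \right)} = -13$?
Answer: $\frac{853}{3584} \approx 0.238$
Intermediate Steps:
$S = -466$ ($S = \left(-2\right) 233 = -466$)
$t = 3$ ($t = \sqrt{22 - 13} = \sqrt{9} = 3$)
$\frac{\frac{-51 + S}{69 + C} + t}{200 - 168} = \frac{\frac{-51 - 466}{69 - 181} + 3}{200 - 168} = \frac{- \frac{517}{-112} + 3}{32} = \frac{\left(-517\right) \left(- \frac{1}{112}\right) + 3}{32} = \frac{\frac{517}{112} + 3}{32} = \frac{1}{32} \cdot \frac{853}{112} = \frac{853}{3584}$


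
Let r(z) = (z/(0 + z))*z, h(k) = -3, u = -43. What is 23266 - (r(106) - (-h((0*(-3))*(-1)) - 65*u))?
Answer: 25958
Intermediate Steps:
r(z) = z (r(z) = (z/z)*z = 1*z = z)
23266 - (r(106) - (-h((0*(-3))*(-1)) - 65*u)) = 23266 - (106 - (-1*(-3) - 65*(-43))) = 23266 - (106 - (3 + 2795)) = 23266 - (106 - 1*2798) = 23266 - (106 - 2798) = 23266 - 1*(-2692) = 23266 + 2692 = 25958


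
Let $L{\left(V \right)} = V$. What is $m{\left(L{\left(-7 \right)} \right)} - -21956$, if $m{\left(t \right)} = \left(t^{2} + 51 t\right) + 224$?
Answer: $21872$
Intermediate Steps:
$m{\left(t \right)} = 224 + t^{2} + 51 t$
$m{\left(L{\left(-7 \right)} \right)} - -21956 = \left(224 + \left(-7\right)^{2} + 51 \left(-7\right)\right) - -21956 = \left(224 + 49 - 357\right) + 21956 = -84 + 21956 = 21872$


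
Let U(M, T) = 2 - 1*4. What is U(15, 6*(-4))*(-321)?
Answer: 642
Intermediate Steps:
U(M, T) = -2 (U(M, T) = 2 - 4 = -2)
U(15, 6*(-4))*(-321) = -2*(-321) = 642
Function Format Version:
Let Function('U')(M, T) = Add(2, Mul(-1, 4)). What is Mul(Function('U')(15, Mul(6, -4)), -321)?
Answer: 642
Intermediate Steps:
Function('U')(M, T) = -2 (Function('U')(M, T) = Add(2, -4) = -2)
Mul(Function('U')(15, Mul(6, -4)), -321) = Mul(-2, -321) = 642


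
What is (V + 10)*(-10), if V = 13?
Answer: -230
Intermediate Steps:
(V + 10)*(-10) = (13 + 10)*(-10) = 23*(-10) = -230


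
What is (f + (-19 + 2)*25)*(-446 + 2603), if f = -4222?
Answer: -10023579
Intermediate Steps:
(f + (-19 + 2)*25)*(-446 + 2603) = (-4222 + (-19 + 2)*25)*(-446 + 2603) = (-4222 - 17*25)*2157 = (-4222 - 425)*2157 = -4647*2157 = -10023579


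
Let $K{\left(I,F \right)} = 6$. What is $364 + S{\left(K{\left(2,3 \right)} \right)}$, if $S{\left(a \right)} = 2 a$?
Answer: $376$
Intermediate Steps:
$364 + S{\left(K{\left(2,3 \right)} \right)} = 364 + 2 \cdot 6 = 364 + 12 = 376$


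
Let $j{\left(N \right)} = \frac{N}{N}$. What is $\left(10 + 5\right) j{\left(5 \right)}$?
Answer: $15$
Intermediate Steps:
$j{\left(N \right)} = 1$
$\left(10 + 5\right) j{\left(5 \right)} = \left(10 + 5\right) 1 = 15 \cdot 1 = 15$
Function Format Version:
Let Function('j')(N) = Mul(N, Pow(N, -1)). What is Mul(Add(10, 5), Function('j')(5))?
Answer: 15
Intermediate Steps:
Function('j')(N) = 1
Mul(Add(10, 5), Function('j')(5)) = Mul(Add(10, 5), 1) = Mul(15, 1) = 15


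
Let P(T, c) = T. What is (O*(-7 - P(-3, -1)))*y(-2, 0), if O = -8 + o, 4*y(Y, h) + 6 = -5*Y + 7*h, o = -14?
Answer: 88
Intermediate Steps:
y(Y, h) = -3/2 - 5*Y/4 + 7*h/4 (y(Y, h) = -3/2 + (-5*Y + 7*h)/4 = -3/2 + (-5*Y/4 + 7*h/4) = -3/2 - 5*Y/4 + 7*h/4)
O = -22 (O = -8 - 14 = -22)
(O*(-7 - P(-3, -1)))*y(-2, 0) = (-22*(-7 - 1*(-3)))*(-3/2 - 5/4*(-2) + (7/4)*0) = (-22*(-7 + 3))*(-3/2 + 5/2 + 0) = -22*(-4)*1 = 88*1 = 88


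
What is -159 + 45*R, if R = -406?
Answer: -18429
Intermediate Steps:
-159 + 45*R = -159 + 45*(-406) = -159 - 18270 = -18429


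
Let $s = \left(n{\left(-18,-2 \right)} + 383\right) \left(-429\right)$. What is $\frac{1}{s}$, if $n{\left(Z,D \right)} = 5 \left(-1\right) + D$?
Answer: $- \frac{1}{161304} \approx -6.1995 \cdot 10^{-6}$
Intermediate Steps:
$n{\left(Z,D \right)} = -5 + D$
$s = -161304$ ($s = \left(\left(-5 - 2\right) + 383\right) \left(-429\right) = \left(-7 + 383\right) \left(-429\right) = 376 \left(-429\right) = -161304$)
$\frac{1}{s} = \frac{1}{-161304} = - \frac{1}{161304}$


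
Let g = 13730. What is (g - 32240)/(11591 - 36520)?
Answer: 18510/24929 ≈ 0.74251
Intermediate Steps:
(g - 32240)/(11591 - 36520) = (13730 - 32240)/(11591 - 36520) = -18510/(-24929) = -18510*(-1/24929) = 18510/24929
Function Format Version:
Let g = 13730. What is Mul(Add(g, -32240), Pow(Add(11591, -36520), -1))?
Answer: Rational(18510, 24929) ≈ 0.74251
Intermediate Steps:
Mul(Add(g, -32240), Pow(Add(11591, -36520), -1)) = Mul(Add(13730, -32240), Pow(Add(11591, -36520), -1)) = Mul(-18510, Pow(-24929, -1)) = Mul(-18510, Rational(-1, 24929)) = Rational(18510, 24929)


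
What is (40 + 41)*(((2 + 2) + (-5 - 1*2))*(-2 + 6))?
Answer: -972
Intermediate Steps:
(40 + 41)*(((2 + 2) + (-5 - 1*2))*(-2 + 6)) = 81*((4 + (-5 - 2))*4) = 81*((4 - 7)*4) = 81*(-3*4) = 81*(-12) = -972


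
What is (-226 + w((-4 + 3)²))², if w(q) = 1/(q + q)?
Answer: 203401/4 ≈ 50850.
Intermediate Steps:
w(q) = 1/(2*q)
(-226 + w((-4 + 3)²))² = (-226 + 1/(2*((-4 + 3)²)))² = (-226 + 1/(2*((-1)²)))² = (-226 + (½)/1)² = (-226 + (½)*1)² = (-226 + ½)² = (-451/2)² = 203401/4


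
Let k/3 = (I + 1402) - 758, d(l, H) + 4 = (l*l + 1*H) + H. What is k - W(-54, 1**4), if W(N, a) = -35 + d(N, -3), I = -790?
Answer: -3309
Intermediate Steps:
d(l, H) = -4 + l**2 + 2*H (d(l, H) = -4 + ((l*l + 1*H) + H) = -4 + ((l**2 + H) + H) = -4 + ((H + l**2) + H) = -4 + (l**2 + 2*H) = -4 + l**2 + 2*H)
W(N, a) = -45 + N**2 (W(N, a) = -35 + (-4 + N**2 + 2*(-3)) = -35 + (-4 + N**2 - 6) = -35 + (-10 + N**2) = -45 + N**2)
k = -438 (k = 3*((-790 + 1402) - 758) = 3*(612 - 758) = 3*(-146) = -438)
k - W(-54, 1**4) = -438 - (-45 + (-54)**2) = -438 - (-45 + 2916) = -438 - 1*2871 = -438 - 2871 = -3309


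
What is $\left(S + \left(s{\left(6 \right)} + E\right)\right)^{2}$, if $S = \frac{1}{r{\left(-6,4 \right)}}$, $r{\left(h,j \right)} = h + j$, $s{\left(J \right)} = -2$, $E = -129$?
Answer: $\frac{69169}{4} \approx 17292.0$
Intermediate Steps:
$S = - \frac{1}{2}$ ($S = \frac{1}{-6 + 4} = \frac{1}{-2} = - \frac{1}{2} \approx -0.5$)
$\left(S + \left(s{\left(6 \right)} + E\right)\right)^{2} = \left(- \frac{1}{2} - 131\right)^{2} = \left(- \frac{263}{2}\right)^{2} = \frac{69169}{4}$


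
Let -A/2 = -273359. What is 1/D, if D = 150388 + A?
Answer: 1/697106 ≈ 1.4345e-6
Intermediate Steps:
A = 546718 (A = -2*(-273359) = 546718)
D = 697106 (D = 150388 + 546718 = 697106)
1/D = 1/697106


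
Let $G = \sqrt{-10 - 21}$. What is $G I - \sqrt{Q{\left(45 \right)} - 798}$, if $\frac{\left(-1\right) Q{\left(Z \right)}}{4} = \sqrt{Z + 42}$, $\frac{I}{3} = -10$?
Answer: $i \left(- \sqrt{798 + 4 \sqrt{87}} - 30 \sqrt{31}\right) \approx - 195.93 i$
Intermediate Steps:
$I = -30$ ($I = 3 \left(-10\right) = -30$)
$G = i \sqrt{31}$ ($G = \sqrt{-31} = i \sqrt{31} \approx 5.5678 i$)
$Q{\left(Z \right)} = - 4 \sqrt{42 + Z}$ ($Q{\left(Z \right)} = - 4 \sqrt{Z + 42} = - 4 \sqrt{42 + Z}$)
$G I - \sqrt{Q{\left(45 \right)} - 798} = i \sqrt{31} \left(-30\right) - \sqrt{- 4 \sqrt{42 + 45} - 798} = - 30 i \sqrt{31} - \sqrt{- 4 \sqrt{87} - 798} = - 30 i \sqrt{31} - \sqrt{-798 - 4 \sqrt{87}} = - \sqrt{-798 - 4 \sqrt{87}} - 30 i \sqrt{31}$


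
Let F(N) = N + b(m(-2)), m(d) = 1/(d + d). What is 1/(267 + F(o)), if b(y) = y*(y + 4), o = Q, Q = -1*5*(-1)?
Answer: 16/4337 ≈ 0.0036892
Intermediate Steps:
Q = 5 (Q = -5*(-1) = 5)
m(d) = 1/(2*d)
o = 5
b(y) = y*(4 + y)
F(N) = -15/16 + N (F(N) = N + ((½)/(-2))*(4 + (½)/(-2)) = N + ((½)*(-½))*(4 + (½)*(-½)) = N - (4 - ¼)/4 = N - ¼*15/4 = N - 15/16 = -15/16 + N)
1/(267 + F(o)) = 1/(267 + (-15/16 + 5)) = 1/(267 + 65/16) = 1/(4337/16) = 16/4337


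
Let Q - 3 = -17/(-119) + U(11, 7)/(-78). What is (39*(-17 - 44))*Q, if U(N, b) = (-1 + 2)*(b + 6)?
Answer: -99125/14 ≈ -7080.4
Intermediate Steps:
U(N, b) = 6 + b (U(N, b) = 1*(6 + b) = 6 + b)
Q = 125/42 (Q = 3 + (-17/(-119) + (6 + 7)/(-78)) = 3 + (-17*(-1/119) + 13*(-1/78)) = 3 + (1/7 - 1/6) = 3 - 1/42 = 125/42 ≈ 2.9762)
(39*(-17 - 44))*Q = (39*(-17 - 44))*(125/42) = (39*(-61))*(125/42) = -2379*125/42 = -99125/14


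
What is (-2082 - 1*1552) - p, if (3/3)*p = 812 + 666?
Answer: -5112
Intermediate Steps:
p = 1478 (p = 812 + 666 = 1478)
(-2082 - 1*1552) - p = (-2082 - 1*1552) - 1*1478 = (-2082 - 1552) - 1478 = -3634 - 1478 = -5112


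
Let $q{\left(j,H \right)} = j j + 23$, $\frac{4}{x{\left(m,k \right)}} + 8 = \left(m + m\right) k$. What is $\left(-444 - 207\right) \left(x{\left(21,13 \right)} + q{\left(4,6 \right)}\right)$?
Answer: $- \frac{6830943}{269} \approx -25394.0$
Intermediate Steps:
$x{\left(m,k \right)} = \frac{4}{-8 + 2 k m}$ ($x{\left(m,k \right)} = \frac{4}{-8 + \left(m + m\right) k} = \frac{4}{-8 + 2 m k} = \frac{4}{-8 + 2 k m}$)
$q{\left(j,H \right)} = 23 + j^{2}$ ($q{\left(j,H \right)} = j^{2} + 23 = 23 + j^{2}$)
$\left(-444 - 207\right) \left(x{\left(21,13 \right)} + q{\left(4,6 \right)}\right) = \left(-444 - 207\right) \left(\frac{2}{-4 + 13 \cdot 21} + \left(23 + 4^{2}\right)\right) = - 651 \left(\frac{2}{-4 + 273} + \left(23 + 16\right)\right) = - 651 \left(\frac{2}{269} + 39\right) = \left(-651\right) \frac{10493}{269} = - \frac{6830943}{269}$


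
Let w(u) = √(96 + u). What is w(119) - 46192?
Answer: -46192 + √215 ≈ -46177.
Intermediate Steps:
w(119) - 46192 = √(96 + 119) - 46192 = √215 - 46192 = -46192 + √215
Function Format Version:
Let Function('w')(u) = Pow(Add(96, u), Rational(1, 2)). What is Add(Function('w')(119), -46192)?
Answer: Add(-46192, Pow(215, Rational(1, 2))) ≈ -46177.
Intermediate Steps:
Add(Function('w')(119), -46192) = Add(Pow(Add(96, 119), Rational(1, 2)), -46192) = Add(Pow(215, Rational(1, 2)), -46192) = Add(-46192, Pow(215, Rational(1, 2)))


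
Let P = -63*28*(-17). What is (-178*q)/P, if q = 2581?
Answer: -229709/14994 ≈ -15.320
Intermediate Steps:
P = 29988 (P = -1764*(-17) = 29988)
(-178*q)/P = -178*2581/29988 = -459418*1/29988 = -229709/14994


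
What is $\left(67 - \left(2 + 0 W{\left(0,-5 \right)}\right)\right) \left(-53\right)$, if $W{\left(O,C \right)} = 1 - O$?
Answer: $-3445$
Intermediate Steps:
$\left(67 - \left(2 + 0 W{\left(0,-5 \right)}\right)\right) \left(-53\right) = \left(67 - \left(2 + 0 \left(1 - 0\right)\right)\right) \left(-53\right) = \left(67 - \left(2 + 0 \left(1 + 0\right)\right)\right) \left(-53\right) = \left(67 + \left(-2 + 0 \cdot 1\right)\right) \left(-53\right) = \left(67 + \left(-2 + 0\right)\right) \left(-53\right) = \left(67 - 2\right) \left(-53\right) = 65 \left(-53\right) = -3445$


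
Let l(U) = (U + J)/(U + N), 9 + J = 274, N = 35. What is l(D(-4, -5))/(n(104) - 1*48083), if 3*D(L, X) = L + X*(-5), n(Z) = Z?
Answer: -136/1007559 ≈ -0.00013498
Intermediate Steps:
J = 265 (J = -9 + 274 = 265)
D(L, X) = -5*X/3 + L/3 (D(L, X) = (L + X*(-5))/3 = (L - 5*X)/3 = -5*X/3 + L/3)
l(U) = (265 + U)/(35 + U) (l(U) = (U + 265)/(U + 35) = (265 + U)/(35 + U))
l(D(-4, -5))/(n(104) - 1*48083) = ((265 + (-5/3*(-5) + (⅓)*(-4)))/(35 + (-5/3*(-5) + (⅓)*(-4))))/(104 - 1*48083) = ((265 + (25/3 - 4/3))/(35 + (25/3 - 4/3)))/(104 - 48083) = ((265 + 7)/(35 + 7))/(-47979) = (272/42)*(-1/47979) = ((1/42)*272)*(-1/47979) = (136/21)*(-1/47979) = -136/1007559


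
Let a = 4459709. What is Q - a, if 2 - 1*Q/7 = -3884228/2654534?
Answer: -5919192408767/1327267 ≈ -4.4597e+6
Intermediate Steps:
Q = 32176536/1327267 (Q = 14 - (-27189596)/2654534 = 14 - 7*(-1942114/1327267) = 14 + 13594798/1327267 = 32176536/1327267 ≈ 24.243)
Q - a = 32176536/1327267 - 1*4459709 = 32176536/1327267 - 4459709 = -5919192408767/1327267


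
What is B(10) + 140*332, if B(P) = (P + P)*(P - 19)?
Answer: 46300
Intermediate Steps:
B(P) = 2*P*(-19 + P) (B(P) = (2*P)*(-19 + P) = 2*P*(-19 + P))
B(10) + 140*332 = 2*10*(-19 + 10) + 140*332 = 2*10*(-9) + 46480 = -180 + 46480 = 46300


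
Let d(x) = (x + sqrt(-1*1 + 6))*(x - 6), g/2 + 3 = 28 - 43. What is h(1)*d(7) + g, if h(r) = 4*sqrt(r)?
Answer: -8 + 4*sqrt(5) ≈ 0.94427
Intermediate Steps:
g = -36 (g = -6 + 2*(28 - 43) = -6 + 2*(-15) = -6 - 30 = -36)
d(x) = (-6 + x)*(x + sqrt(5)) (d(x) = (x + sqrt(-1 + 6))*(-6 + x) = (x + sqrt(5))*(-6 + x) = (-6 + x)*(x + sqrt(5)))
h(1)*d(7) + g = (4*sqrt(1))*(7**2 - 6*7 - 6*sqrt(5) + 7*sqrt(5)) - 36 = (4*1)*(49 - 42 - 6*sqrt(5) + 7*sqrt(5)) - 36 = 4*(7 + sqrt(5)) - 36 = (28 + 4*sqrt(5)) - 36 = -8 + 4*sqrt(5)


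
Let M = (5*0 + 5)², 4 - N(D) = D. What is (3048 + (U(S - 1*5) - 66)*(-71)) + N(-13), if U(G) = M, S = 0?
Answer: 5976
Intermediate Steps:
N(D) = 4 - D
M = 25 (M = (0 + 5)² = 5² = 25)
U(G) = 25
(3048 + (U(S - 1*5) - 66)*(-71)) + N(-13) = (3048 + (25 - 66)*(-71)) + (4 - 1*(-13)) = (3048 - 41*(-71)) + (4 + 13) = (3048 + 2911) + 17 = 5959 + 17 = 5976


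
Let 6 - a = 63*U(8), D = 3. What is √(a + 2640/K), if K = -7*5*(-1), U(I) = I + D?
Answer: I*√29967/7 ≈ 24.73*I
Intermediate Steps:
U(I) = 3 + I (U(I) = I + 3 = 3 + I)
K = 35 (K = -35*(-1) = 35)
a = -687 (a = 6 - 63*(3 + 8) = 6 - 63*11 = 6 - 1*693 = 6 - 693 = -687)
√(a + 2640/K) = √(-687 + 2640/35) = √(-687 + 2640*(1/35)) = √(-687 + 528/7) = √(-4281/7) = I*√29967/7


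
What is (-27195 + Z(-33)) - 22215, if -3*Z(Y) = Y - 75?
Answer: -49374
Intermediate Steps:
Z(Y) = 25 - Y/3 (Z(Y) = -(Y - 75)/3 = -(-75 + Y)/3 = 25 - Y/3)
(-27195 + Z(-33)) - 22215 = (-27195 + (25 - 1/3*(-33))) - 22215 = (-27195 + (25 + 11)) - 22215 = (-27195 + 36) - 22215 = -27159 - 22215 = -49374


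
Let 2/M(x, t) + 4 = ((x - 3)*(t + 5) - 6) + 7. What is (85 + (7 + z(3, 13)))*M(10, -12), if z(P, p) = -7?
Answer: -85/26 ≈ -3.2692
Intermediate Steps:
M(x, t) = 2/(-3 + (-3 + x)*(5 + t)) (M(x, t) = 2/(-4 + (((x - 3)*(t + 5) - 6) + 7)) = 2/(-4 + (((-3 + x)*(5 + t) - 6) + 7)) = 2/(-4 + ((-6 + (-3 + x)*(5 + t)) + 7)) = 2/(-4 + (1 + (-3 + x)*(5 + t))) = 2/(-3 + (-3 + x)*(5 + t)))
(85 + (7 + z(3, 13)))*M(10, -12) = (85 + (7 - 7))*(2/(-18 - 3*(-12) + 5*10 - 12*10)) = (85 + 0)*(2/(-18 + 36 + 50 - 120)) = 85*(2/(-52)) = 85*(2*(-1/52)) = 85*(-1/26) = -85/26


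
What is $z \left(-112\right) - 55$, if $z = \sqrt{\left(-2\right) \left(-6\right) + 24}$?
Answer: $-727$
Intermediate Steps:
$z = 6$ ($z = \sqrt{12 + 24} = \sqrt{36} = 6$)
$z \left(-112\right) - 55 = 6 \left(-112\right) - 55 = -672 - 55 = -727$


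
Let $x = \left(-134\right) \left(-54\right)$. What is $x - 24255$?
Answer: $-17019$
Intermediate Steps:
$x = 7236$
$x - 24255 = 7236 - 24255 = -17019$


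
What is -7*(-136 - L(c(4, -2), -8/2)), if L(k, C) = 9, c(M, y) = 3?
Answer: 1015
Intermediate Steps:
-7*(-136 - L(c(4, -2), -8/2)) = -7*(-136 - 1*9) = -7*(-136 - 9) = -7*(-145) = 1015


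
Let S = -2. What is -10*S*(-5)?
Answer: -100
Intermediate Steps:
-10*S*(-5) = -10*(-2)*(-5) = 20*(-5) = -100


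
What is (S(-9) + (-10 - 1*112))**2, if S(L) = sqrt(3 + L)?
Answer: (122 - I*sqrt(6))**2 ≈ 14878.0 - 597.68*I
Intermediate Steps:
(S(-9) + (-10 - 1*112))**2 = (sqrt(3 - 9) + (-10 - 1*112))**2 = (sqrt(-6) + (-10 - 112))**2 = (I*sqrt(6) - 122)**2 = (-122 + I*sqrt(6))**2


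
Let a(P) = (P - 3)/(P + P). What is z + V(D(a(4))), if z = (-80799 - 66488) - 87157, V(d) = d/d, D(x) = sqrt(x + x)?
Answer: -234443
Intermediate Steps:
a(P) = (-3 + P)/(2*P) (a(P) = (-3 + P)/((2*P)) = (-3 + P)*(1/(2*P)) = (-3 + P)/(2*P))
D(x) = sqrt(2)*sqrt(x) (D(x) = sqrt(2*x) = sqrt(2)*sqrt(x))
V(d) = 1
z = -234444 (z = -147287 - 87157 = -234444)
z + V(D(a(4))) = -234444 + 1 = -234443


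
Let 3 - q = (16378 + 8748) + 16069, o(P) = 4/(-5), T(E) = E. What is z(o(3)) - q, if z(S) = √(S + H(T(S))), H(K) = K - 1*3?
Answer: 41192 + I*√115/5 ≈ 41192.0 + 2.1448*I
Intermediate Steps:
H(K) = -3 + K (H(K) = K - 3 = -3 + K)
o(P) = -⅘ (o(P) = 4*(-⅕) = -⅘)
q = -41192 (q = 3 - ((16378 + 8748) + 16069) = 3 - (25126 + 16069) = 3 - 1*41195 = 3 - 41195 = -41192)
z(S) = √(-3 + 2*S) (z(S) = √(S + (-3 + S)) = √(-3 + 2*S))
z(o(3)) - q = √(-3 + 2*(-⅘)) - 1*(-41192) = √(-3 - 8/5) + 41192 = √(-23/5) + 41192 = I*√115/5 + 41192 = 41192 + I*√115/5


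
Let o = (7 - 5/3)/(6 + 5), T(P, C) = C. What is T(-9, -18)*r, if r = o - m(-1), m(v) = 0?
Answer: -96/11 ≈ -8.7273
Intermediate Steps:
o = 16/33 (o = (7 - 5*⅓)/11 = (7 - 5/3)*(1/11) = (16/3)*(1/11) = 16/33 ≈ 0.48485)
r = 16/33 (r = 16/33 - 1*0 = 16/33 + 0 = 16/33 ≈ 0.48485)
T(-9, -18)*r = -18*16/33 = -96/11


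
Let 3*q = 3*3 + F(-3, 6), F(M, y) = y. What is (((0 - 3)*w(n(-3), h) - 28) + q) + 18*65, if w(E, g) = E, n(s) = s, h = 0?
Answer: 1156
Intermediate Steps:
q = 5 (q = (3*3 + 6)/3 = (9 + 6)/3 = (1/3)*15 = 5)
(((0 - 3)*w(n(-3), h) - 28) + q) + 18*65 = (((0 - 3)*(-3) - 28) + 5) + 18*65 = ((-3*(-3) - 28) + 5) + 1170 = ((9 - 28) + 5) + 1170 = (-19 + 5) + 1170 = -14 + 1170 = 1156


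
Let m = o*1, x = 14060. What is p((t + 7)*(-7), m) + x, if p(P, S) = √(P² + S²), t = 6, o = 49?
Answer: 14060 + 7*√218 ≈ 14163.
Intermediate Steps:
m = 49 (m = 49*1 = 49)
p((t + 7)*(-7), m) + x = √(((6 + 7)*(-7))² + 49²) + 14060 = √((13*(-7))² + 2401) + 14060 = √((-91)² + 2401) + 14060 = √(8281 + 2401) + 14060 = √10682 + 14060 = 7*√218 + 14060 = 14060 + 7*√218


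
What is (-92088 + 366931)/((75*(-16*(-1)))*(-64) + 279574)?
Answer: 274843/202774 ≈ 1.3554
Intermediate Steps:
(-92088 + 366931)/((75*(-16*(-1)))*(-64) + 279574) = 274843/((75*16)*(-64) + 279574) = 274843/(1200*(-64) + 279574) = 274843/(-76800 + 279574) = 274843/202774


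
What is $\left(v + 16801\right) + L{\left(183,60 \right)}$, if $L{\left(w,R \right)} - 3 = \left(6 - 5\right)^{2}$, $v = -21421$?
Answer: $-4616$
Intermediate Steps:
$L{\left(w,R \right)} = 4$ ($L{\left(w,R \right)} = 3 + \left(6 - 5\right)^{2} = 3 + 1^{2} = 3 + 1 = 4$)
$\left(v + 16801\right) + L{\left(183,60 \right)} = \left(-21421 + 16801\right) + 4 = -4620 + 4 = -4616$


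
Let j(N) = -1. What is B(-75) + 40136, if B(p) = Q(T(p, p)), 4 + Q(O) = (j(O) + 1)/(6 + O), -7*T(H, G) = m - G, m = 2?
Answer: 40132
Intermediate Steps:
T(H, G) = -2/7 + G/7 (T(H, G) = -(2 - G)/7 = -2/7 + G/7)
Q(O) = -4 (Q(O) = -4 + (-1 + 1)/(6 + O) = -4 + 0/(6 + O) = -4 + 0 = -4)
B(p) = -4
B(-75) + 40136 = -4 + 40136 = 40132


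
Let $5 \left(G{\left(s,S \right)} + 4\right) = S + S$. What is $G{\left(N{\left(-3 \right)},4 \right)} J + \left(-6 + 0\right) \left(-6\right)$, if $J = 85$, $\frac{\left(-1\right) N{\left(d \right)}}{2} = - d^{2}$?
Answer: $-168$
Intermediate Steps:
$N{\left(d \right)} = 2 d^{2}$ ($N{\left(d \right)} = - 2 \left(- d^{2}\right) = 2 d^{2}$)
$G{\left(s,S \right)} = -4 + \frac{2 S}{5}$ ($G{\left(s,S \right)} = -4 + \frac{S + S}{5} = -4 + \frac{2 S}{5}$)
$G{\left(N{\left(-3 \right)},4 \right)} J + \left(-6 + 0\right) \left(-6\right) = \left(-4 + \frac{2}{5} \cdot 4\right) 85 + \left(-6 + 0\right) \left(-6\right) = \left(-4 + \frac{8}{5}\right) 85 - -36 = \left(- \frac{12}{5}\right) 85 + 36 = -204 + 36 = -168$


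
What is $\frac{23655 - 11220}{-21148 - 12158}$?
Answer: $- \frac{4145}{11102} \approx -0.37336$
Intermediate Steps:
$\frac{23655 - 11220}{-21148 - 12158} = \frac{12435}{-33306} = 12435 \left(- \frac{1}{33306}\right) = - \frac{4145}{11102}$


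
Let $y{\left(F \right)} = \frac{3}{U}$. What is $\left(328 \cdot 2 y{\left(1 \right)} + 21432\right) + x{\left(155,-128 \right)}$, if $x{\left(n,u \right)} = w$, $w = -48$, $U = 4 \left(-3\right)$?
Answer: $21220$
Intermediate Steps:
$U = -12$
$x{\left(n,u \right)} = -48$
$y{\left(F \right)} = - \frac{1}{4}$ ($y{\left(F \right)} = \frac{3}{-12} = 3 \left(- \frac{1}{12}\right) = - \frac{1}{4}$)
$\left(328 \cdot 2 y{\left(1 \right)} + 21432\right) + x{\left(155,-128 \right)} = \left(328 \cdot 2 \left(- \frac{1}{4}\right) + 21432\right) - 48 = \left(328 \left(- \frac{1}{2}\right) + 21432\right) - 48 = \left(-164 + 21432\right) - 48 = 21268 - 48 = 21220$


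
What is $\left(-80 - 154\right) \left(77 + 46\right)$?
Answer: $-28782$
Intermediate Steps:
$\left(-80 - 154\right) \left(77 + 46\right) = \left(-234\right) 123 = -28782$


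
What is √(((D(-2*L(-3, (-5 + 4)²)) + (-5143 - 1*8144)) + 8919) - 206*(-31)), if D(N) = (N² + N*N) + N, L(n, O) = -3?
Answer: 4*√131 ≈ 45.782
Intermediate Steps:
D(N) = N + 2*N² (D(N) = (N² + N²) + N = 2*N² + N = N + 2*N²)
√(((D(-2*L(-3, (-5 + 4)²)) + (-5143 - 1*8144)) + 8919) - 206*(-31)) = √((((-2*(-3))*(1 + 2*(-2*(-3))) + (-5143 - 1*8144)) + 8919) - 206*(-31)) = √(((6*(1 + 2*6) + (-5143 - 8144)) + 8919) + 6386) = √(((6*(1 + 12) - 13287) + 8919) + 6386) = √(((6*13 - 13287) + 8919) + 6386) = √(((78 - 13287) + 8919) + 6386) = √((-13209 + 8919) + 6386) = √(-4290 + 6386) = √2096 = 4*√131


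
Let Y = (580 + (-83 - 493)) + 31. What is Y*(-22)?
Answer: -770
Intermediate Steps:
Y = 35 (Y = (580 - 576) + 31 = 4 + 31 = 35)
Y*(-22) = 35*(-22) = -770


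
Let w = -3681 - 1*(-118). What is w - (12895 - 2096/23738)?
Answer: -195338954/11869 ≈ -16458.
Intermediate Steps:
w = -3563 (w = -3681 + 118 = -3563)
w - (12895 - 2096/23738) = -3563 - (12895 - 2096/23738) = -3563 - (12895 - 1*1048/11869) = -3563 - (12895 - 1048/11869) = -3563 - 1*153049707/11869 = -3563 - 153049707/11869 = -195338954/11869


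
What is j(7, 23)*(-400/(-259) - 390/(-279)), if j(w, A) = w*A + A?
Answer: 13040080/24087 ≈ 541.37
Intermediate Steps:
j(w, A) = A + A*w (j(w, A) = A*w + A = A + A*w)
j(7, 23)*(-400/(-259) - 390/(-279)) = (23*(1 + 7))*(-400/(-259) - 390/(-279)) = (23*8)*(-400*(-1/259) - 390*(-1/279)) = 184*(400/259 + 130/93) = 184*(70870/24087) = 13040080/24087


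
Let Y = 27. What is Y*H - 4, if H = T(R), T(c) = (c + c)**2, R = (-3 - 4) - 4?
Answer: 13064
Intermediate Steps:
R = -11 (R = -7 - 4 = -11)
T(c) = 4*c**2 (T(c) = (2*c)**2 = 4*c**2)
H = 484 (H = 4*(-11)**2 = 4*121 = 484)
Y*H - 4 = 27*484 - 4 = 13068 - 4 = 13064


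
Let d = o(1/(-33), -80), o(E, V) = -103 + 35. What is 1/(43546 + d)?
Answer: 1/43478 ≈ 2.3000e-5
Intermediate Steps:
o(E, V) = -68
d = -68
1/(43546 + d) = 1/(43546 - 68) = 1/43478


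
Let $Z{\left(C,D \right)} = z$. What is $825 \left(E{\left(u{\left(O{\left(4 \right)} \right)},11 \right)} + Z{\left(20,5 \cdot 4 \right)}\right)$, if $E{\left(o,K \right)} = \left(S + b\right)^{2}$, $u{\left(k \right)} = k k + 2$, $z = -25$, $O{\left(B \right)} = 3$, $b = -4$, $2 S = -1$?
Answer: $- \frac{15675}{4} \approx -3918.8$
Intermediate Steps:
$S = - \frac{1}{2}$ ($S = \frac{1}{2} \left(-1\right) = - \frac{1}{2} \approx -0.5$)
$u{\left(k \right)} = 2 + k^{2}$ ($u{\left(k \right)} = k^{2} + 2 = 2 + k^{2}$)
$Z{\left(C,D \right)} = -25$
$E{\left(o,K \right)} = \frac{81}{4}$ ($E{\left(o,K \right)} = \left(- \frac{1}{2} - 4\right)^{2} = \left(- \frac{9}{2}\right)^{2} = \frac{81}{4}$)
$825 \left(E{\left(u{\left(O{\left(4 \right)} \right)},11 \right)} + Z{\left(20,5 \cdot 4 \right)}\right) = 825 \left(\frac{81}{4} - 25\right) = 825 \left(- \frac{19}{4}\right) = - \frac{15675}{4}$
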